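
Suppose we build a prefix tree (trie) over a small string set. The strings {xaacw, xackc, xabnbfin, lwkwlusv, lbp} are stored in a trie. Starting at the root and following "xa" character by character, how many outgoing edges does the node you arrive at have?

3

The children of the "xa" node are the distinct next characters among strings starting with "xa".
Characters that immediately follow "xa" among the stored strings: {a, b, c}.
That node has 3 child edges.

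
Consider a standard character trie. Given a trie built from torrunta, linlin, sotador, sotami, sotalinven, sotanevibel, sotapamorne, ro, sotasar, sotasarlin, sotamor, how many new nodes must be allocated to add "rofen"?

3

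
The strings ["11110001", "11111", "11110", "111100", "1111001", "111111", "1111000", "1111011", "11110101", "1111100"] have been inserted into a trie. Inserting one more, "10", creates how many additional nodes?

Walking "10" from the root, the first 1 characters ("1") follow existing edges; "0" is the first miss.
So 2 − 1 = 1 new nodes.

1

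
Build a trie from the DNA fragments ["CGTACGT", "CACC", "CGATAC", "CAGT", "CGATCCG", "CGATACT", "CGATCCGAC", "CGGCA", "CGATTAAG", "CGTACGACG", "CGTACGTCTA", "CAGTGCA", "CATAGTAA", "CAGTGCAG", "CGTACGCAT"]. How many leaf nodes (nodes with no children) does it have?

A leaf is a node with no children — equivalently, the end of a word that is not a proper prefix of any other stored word.
Those words: "CACC", "CAGTGCAG", "CATAGTAA", "CGATACT", "CGATCCGAC", "CGATTAAG", "CGGCA", "CGTACGACG", "CGTACGCAT", "CGTACGTCTA"
Leaf count: 10

10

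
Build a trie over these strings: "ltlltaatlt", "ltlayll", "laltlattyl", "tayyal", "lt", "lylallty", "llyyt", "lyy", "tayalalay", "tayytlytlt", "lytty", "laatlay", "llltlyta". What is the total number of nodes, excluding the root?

67

Trace insertions, counting only characters that open a new branch:
  "ltlltaatlt" → 10 new (l, t, l, l, t, a, a, t, l, t)
  "ltlayll" → prefix "ltl" already present; 4 new (a, y, l, l)
  "laltlattyl" → prefix "l" already present; 9 new (a, l, t, l, a, t, t, y, l)
  "tayyal" → 6 new (t, a, y, y, a, l)
  "lt" → prefix "lt" already present; 0 new (none)
  "lylallty" → prefix "l" already present; 7 new (y, l, a, l, l, t, y)
  "llyyt" → prefix "l" already present; 4 new (l, y, y, t)
  "lyy" → prefix "ly" already present; 1 new (y)
  "tayalalay" → prefix "tay" already present; 6 new (a, l, a, l, a, y)
  "tayytlytlt" → prefix "tayy" already present; 6 new (t, l, y, t, l, t)
  "lytty" → prefix "ly" already present; 3 new (t, t, y)
  "laatlay" → prefix "la" already present; 5 new (a, t, l, a, y)
  "llltlyta" → prefix "ll" already present; 6 new (l, t, l, y, t, a)
Total nodes = 10 + 4 + 9 + 6 + 0 + 7 + 4 + 1 + 6 + 6 + 3 + 5 + 6 = 67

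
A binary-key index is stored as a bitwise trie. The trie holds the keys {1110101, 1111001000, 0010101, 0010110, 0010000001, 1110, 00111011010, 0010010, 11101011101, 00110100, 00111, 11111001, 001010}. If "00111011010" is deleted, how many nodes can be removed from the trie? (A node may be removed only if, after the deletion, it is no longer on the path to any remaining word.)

After clearing the end-marker at "00111011010", prune upward until reaching a node still needed by another word.
The suffix "011010" (6 nodes) is used only by "00111011010"; "00111" is itself a stored word, so pruning stops there.
Nodes removed: 6

6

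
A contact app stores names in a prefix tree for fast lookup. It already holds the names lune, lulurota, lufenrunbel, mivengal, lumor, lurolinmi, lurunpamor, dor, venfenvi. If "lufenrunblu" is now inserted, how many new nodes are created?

2

The longest prefix of "lufenrunblu" already in the trie is "lufenrunb" (length 9).
New nodes needed: |"lufenrunblu"| − 9 = 11 − 9 = 2.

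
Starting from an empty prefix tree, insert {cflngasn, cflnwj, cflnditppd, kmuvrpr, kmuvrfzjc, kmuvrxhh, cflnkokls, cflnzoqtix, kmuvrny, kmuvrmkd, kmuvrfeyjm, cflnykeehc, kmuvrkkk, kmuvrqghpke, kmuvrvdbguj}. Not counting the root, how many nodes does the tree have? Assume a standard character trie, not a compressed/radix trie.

Trace insertions, counting only characters that open a new branch:
  "cflngasn" → 8 new (c, f, l, n, g, a, s, n)
  "cflnwj" → prefix "cfln" already present; 2 new (w, j)
  "cflnditppd" → prefix "cfln" already present; 6 new (d, i, t, p, p, d)
  "kmuvrpr" → 7 new (k, m, u, v, r, p, r)
  "kmuvrfzjc" → prefix "kmuvr" already present; 4 new (f, z, j, c)
  "kmuvrxhh" → prefix "kmuvr" already present; 3 new (x, h, h)
  "cflnkokls" → prefix "cfln" already present; 5 new (k, o, k, l, s)
  "cflnzoqtix" → prefix "cfln" already present; 6 new (z, o, q, t, i, x)
  "kmuvrny" → prefix "kmuvr" already present; 2 new (n, y)
  "kmuvrmkd" → prefix "kmuvr" already present; 3 new (m, k, d)
  "kmuvrfeyjm" → prefix "kmuvrf" already present; 4 new (e, y, j, m)
  "cflnykeehc" → prefix "cfln" already present; 6 new (y, k, e, e, h, c)
  "kmuvrkkk" → prefix "kmuvr" already present; 3 new (k, k, k)
  "kmuvrqghpke" → prefix "kmuvr" already present; 6 new (q, g, h, p, k, e)
  "kmuvrvdbguj" → prefix "kmuvr" already present; 6 new (v, d, b, g, u, j)
Total nodes = 8 + 2 + 6 + 7 + 4 + 3 + 5 + 6 + 2 + 3 + 4 + 6 + 3 + 6 + 6 = 71

71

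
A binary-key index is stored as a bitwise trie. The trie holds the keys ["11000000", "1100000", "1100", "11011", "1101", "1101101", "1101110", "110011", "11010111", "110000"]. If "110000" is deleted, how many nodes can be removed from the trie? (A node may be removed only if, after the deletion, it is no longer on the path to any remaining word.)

Walk "110000" from the leaf back toward the root, removing each node that no remaining word uses.
Every node on "110000" is still needed (e.g. by "11000000"), so nothing is freed.
Nodes removed: 0

0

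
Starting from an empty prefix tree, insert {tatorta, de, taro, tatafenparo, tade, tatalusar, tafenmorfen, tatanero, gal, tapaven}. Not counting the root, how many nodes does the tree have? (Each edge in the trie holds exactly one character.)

For each word, the new-node count is its length minus the longest prefix already in the trie:
  "tatorta" → 7 new (t, a, t, o, r, t, a)
  "de" → 2 new (d, e)
  "taro" → prefix "ta" already present; 2 new (r, o)
  "tatafenparo" → prefix "tat" already present; 8 new (a, f, e, n, p, a, r, o)
  "tade" → prefix "ta" already present; 2 new (d, e)
  "tatalusar" → prefix "tata" already present; 5 new (l, u, s, a, r)
  "tafenmorfen" → prefix "ta" already present; 9 new (f, e, n, m, o, r, f, e, n)
  "tatanero" → prefix "tata" already present; 4 new (n, e, r, o)
  "gal" → 3 new (g, a, l)
  "tapaven" → prefix "ta" already present; 5 new (p, a, v, e, n)
Total nodes = 7 + 2 + 2 + 8 + 2 + 5 + 9 + 4 + 3 + 5 = 47

47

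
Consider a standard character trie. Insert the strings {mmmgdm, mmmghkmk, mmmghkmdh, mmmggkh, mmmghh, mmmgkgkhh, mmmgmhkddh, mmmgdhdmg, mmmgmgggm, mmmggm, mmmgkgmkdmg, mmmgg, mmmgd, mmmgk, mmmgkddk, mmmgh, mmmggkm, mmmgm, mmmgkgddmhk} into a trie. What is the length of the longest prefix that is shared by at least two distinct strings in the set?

7

The deepest shared node is where two words last agree before diverging.
e.g. "mmmghkmdh" and "mmmghkmk" share the prefix "mmmghkm" of length 7; no pair shares a longer one.
Longest shared-prefix length: 7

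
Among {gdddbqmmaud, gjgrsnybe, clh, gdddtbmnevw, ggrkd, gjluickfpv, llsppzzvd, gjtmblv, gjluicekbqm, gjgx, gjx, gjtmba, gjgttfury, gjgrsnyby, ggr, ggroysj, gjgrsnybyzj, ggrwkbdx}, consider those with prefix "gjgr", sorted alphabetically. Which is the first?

gjgrsnybe

Words with prefix "gjgr", in lexicographic order: "gjgrsnybe", "gjgrsnyby", "gjgrsnybyzj"
The 1st is gjgrsnybe.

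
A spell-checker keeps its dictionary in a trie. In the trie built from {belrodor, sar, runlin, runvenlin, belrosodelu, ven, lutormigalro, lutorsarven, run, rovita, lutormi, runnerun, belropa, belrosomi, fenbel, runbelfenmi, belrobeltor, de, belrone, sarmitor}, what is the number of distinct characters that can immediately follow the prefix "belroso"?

2

Walk "belroso" from the root, arriving at one node.
Distinct next characters after "belroso": d, m.
That node has 2 child edges.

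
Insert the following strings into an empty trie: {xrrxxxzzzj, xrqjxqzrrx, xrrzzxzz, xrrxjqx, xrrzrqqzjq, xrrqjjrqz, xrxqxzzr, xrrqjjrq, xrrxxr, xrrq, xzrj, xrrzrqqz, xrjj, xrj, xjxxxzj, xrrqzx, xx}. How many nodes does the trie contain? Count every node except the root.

59

Trace insertions, counting only characters that open a new branch:
  "xrrxxxzzzj" → 10 new (x, r, r, x, x, x, z, z, z, j)
  "xrqjxqzrrx" → prefix "xr" already present; 8 new (q, j, x, q, z, r, r, x)
  "xrrzzxzz" → prefix "xrr" already present; 5 new (z, z, x, z, z)
  "xrrxjqx" → prefix "xrrx" already present; 3 new (j, q, x)
  "xrrzrqqzjq" → prefix "xrrz" already present; 6 new (r, q, q, z, j, q)
  "xrrqjjrqz" → prefix "xrr" already present; 6 new (q, j, j, r, q, z)
  "xrxqxzzr" → prefix "xr" already present; 6 new (x, q, x, z, z, r)
  "xrrqjjrq" → prefix "xrrqjjrq" already present; 0 new (none)
  "xrrxxr" → prefix "xrrxx" already present; 1 new (r)
  "xrrq" → prefix "xrrq" already present; 0 new (none)
  "xzrj" → prefix "x" already present; 3 new (z, r, j)
  "xrrzrqqz" → prefix "xrrzrqqz" already present; 0 new (none)
  "xrjj" → prefix "xr" already present; 2 new (j, j)
  "xrj" → prefix "xrj" already present; 0 new (none)
  "xjxxxzj" → prefix "x" already present; 6 new (j, x, x, x, z, j)
  "xrrqzx" → prefix "xrrq" already present; 2 new (z, x)
  "xx" → prefix "x" already present; 1 new (x)
Total nodes = 10 + 8 + 5 + 3 + 6 + 6 + 6 + 0 + 1 + 0 + 3 + 0 + 2 + 0 + 6 + 2 + 1 = 59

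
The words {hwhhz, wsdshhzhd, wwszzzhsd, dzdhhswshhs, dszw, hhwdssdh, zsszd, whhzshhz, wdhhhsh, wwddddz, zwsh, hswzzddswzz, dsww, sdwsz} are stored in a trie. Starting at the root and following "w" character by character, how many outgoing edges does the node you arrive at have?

4

The children of the "w" node are the distinct next characters among strings starting with "w".
Distinct next characters after "w": d, h, s, w.
That node has 4 child edges.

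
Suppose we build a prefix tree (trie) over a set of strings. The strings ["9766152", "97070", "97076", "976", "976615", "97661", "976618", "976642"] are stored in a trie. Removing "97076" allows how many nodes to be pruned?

1

After clearing the end-marker at "97076", prune upward until reaching a node still needed by another word.
The suffix "6" (1 node) is used only by "97076"; the node for "9707" still has the child "0", so pruning stops there.
Nodes removed: 1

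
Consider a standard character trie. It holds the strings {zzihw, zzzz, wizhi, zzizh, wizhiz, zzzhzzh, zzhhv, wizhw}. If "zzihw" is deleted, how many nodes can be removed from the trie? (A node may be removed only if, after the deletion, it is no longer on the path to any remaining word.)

A node on "zzihw"'s path can go only if nothing else ends at it or branches off below it.
The suffix "hw" (2 nodes) is used only by "zzihw"; the node for "zzi" still has the child "z", so pruning stops there.
Nodes removed: 2

2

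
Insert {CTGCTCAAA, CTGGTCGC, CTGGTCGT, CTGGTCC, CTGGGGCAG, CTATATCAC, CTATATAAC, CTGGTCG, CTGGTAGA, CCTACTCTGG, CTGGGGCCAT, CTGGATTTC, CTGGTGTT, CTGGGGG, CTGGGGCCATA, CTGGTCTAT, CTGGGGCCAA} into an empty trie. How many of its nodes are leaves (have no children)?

15

Leaves are exactly the stored words that no other stored word extends.
Those words: "CCTACTCTGG", "CTATATAAC", "CTATATCAC", "CTGCTCAAA", "CTGGATTTC", "CTGGGGCAG", "CTGGGGCCAA", "CTGGGGCCATA", "CTGGGGG", "CTGGTAGA", "CTGGTCC", "CTGGTCGC", "CTGGTCGT", "CTGGTCTAT", "CTGGTGTT"
Leaf count: 15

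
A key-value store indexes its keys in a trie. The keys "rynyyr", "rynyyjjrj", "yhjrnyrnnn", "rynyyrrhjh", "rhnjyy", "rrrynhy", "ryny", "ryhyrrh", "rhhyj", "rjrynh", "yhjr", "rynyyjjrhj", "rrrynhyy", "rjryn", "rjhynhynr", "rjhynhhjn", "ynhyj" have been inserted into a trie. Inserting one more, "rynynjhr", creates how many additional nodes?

The longest prefix of "rynynjhr" already in the trie is "ryny" (length 4).
New nodes needed: |"rynynjhr"| − 4 = 8 − 4 = 4.

4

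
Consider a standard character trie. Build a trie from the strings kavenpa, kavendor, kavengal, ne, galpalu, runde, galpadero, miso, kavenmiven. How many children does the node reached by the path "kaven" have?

4

The children of the "kaven" node are the distinct next characters among strings starting with "kaven".
Characters that immediately follow "kaven" among the stored strings: {d, g, m, p}.
That node has 4 child edges.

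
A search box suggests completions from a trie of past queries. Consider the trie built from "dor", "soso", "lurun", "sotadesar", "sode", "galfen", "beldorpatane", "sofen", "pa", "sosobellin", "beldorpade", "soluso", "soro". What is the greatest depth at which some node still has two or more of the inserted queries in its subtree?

8

The deepest shared node is where two words last agree before diverging.
e.g. "beldorpade" and "beldorpatane" share the prefix "beldorpa" of length 8; no pair shares a longer one.
Longest shared-prefix length: 8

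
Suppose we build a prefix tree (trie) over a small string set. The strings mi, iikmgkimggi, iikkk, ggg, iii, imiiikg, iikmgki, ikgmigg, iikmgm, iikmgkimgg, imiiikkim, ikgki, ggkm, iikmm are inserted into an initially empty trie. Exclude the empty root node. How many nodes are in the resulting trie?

40

Count nodes per top-level branch (shared prefixes stored once):
  'g'-branch (ggg, ggkm): 5 nodes
  'i'-branch (iii, iikkk, iikmgki, iikmgkimgg, iikmgkimggi, iikmgm, iikmm, ikgki, ikgmigg, imiiikg, imiiikkim): 33 nodes
  'm'-branch (mi): 2 nodes
Sum: 40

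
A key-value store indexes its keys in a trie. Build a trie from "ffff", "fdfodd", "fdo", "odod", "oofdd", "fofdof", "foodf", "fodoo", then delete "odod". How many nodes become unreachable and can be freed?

3

Walk "odod" from the leaf back toward the root, removing each node that no remaining word uses.
The suffix "dod" (3 nodes) is used only by "odod"; the node for "o" still has the child "o", so pruning stops there.
Nodes removed: 3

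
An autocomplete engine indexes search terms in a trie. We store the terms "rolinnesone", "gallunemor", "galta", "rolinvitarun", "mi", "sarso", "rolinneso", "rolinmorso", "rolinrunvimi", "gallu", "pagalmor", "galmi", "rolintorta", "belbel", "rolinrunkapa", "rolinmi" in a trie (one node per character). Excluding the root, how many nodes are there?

75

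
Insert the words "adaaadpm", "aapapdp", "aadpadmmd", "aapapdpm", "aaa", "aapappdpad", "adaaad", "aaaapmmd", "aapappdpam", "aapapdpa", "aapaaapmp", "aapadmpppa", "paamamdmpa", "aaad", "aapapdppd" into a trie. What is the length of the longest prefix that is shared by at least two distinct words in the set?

9

Look for the deepest trie node that still has at least two words in its subtree.
"aapappdpad" and "aapappdpam" agree on "aapappdpa" (9 characters) before diverging; nothing deeper is shared.
Longest shared-prefix length: 9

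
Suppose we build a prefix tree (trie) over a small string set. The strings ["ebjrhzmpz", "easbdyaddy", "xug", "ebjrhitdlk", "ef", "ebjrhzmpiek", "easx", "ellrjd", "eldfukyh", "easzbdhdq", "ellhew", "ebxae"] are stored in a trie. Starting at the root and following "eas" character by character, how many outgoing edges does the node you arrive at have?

Walk "eas" from the root, arriving at one node.
Distinct next characters after "eas": b, x, z.
That node has 3 child edges.

3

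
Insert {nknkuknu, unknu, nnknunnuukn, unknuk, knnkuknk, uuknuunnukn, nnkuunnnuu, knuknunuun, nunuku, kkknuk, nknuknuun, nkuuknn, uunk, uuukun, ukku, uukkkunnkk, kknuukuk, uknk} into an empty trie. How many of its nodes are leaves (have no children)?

17

Leaves are exactly the stored words that no other stored word extends.
Those words: "kkknuk", "kknuukuk", "knnkuknk", "knuknunuun", "nknkuknu", "nknuknuun", "nkuuknn", "nnknunnuukn", "nnkuunnnuu", "nunuku", "ukku", "uknk", "unknuk", "uukkkunnkk", "uuknuunnukn", "uunk", "uuukun"
Leaf count: 17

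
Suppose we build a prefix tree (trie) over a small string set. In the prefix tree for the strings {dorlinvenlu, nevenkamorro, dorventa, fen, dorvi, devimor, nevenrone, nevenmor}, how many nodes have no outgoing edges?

Leaves are exactly the stored words that no other stored word extends.
Those words: "devimor", "dorlinvenlu", "dorventa", "dorvi", "fen", "nevenkamorro", "nevenmor", "nevenrone"
Leaf count: 8

8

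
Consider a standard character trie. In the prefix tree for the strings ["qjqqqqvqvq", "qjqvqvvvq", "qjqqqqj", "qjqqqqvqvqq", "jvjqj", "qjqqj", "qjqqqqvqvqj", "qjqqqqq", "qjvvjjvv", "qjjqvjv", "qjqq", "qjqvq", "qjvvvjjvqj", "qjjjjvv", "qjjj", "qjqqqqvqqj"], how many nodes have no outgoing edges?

A leaf is a node with no children — equivalently, the end of a word that is not a proper prefix of any other stored word.
Those words: "jvjqj", "qjjjjvv", "qjjqvjv", "qjqqj", "qjqqqqj", "qjqqqqq", "qjqqqqvqqj", "qjqqqqvqvqj", "qjqqqqvqvqq", "qjqvqvvvq", "qjvvjjvv", "qjvvvjjvqj"
Leaf count: 12

12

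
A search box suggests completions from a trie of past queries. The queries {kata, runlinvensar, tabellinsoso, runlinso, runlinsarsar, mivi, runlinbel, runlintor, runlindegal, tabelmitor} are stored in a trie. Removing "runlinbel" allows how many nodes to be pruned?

3

A node on "runlinbel"'s path can go only if nothing else ends at it or branches off below it.
The suffix "bel" (3 nodes) is used only by "runlinbel"; the node for "runlin" still has the child "v", so pruning stops there.
Nodes removed: 3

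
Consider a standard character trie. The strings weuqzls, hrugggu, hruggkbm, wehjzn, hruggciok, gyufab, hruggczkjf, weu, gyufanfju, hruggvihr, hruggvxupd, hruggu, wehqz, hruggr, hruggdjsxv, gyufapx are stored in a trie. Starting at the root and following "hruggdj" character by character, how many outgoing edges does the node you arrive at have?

Follow the path "hruggdj" to its node, then look at its outgoing edges.
Distinct next characters after "hruggdj": s.
That node has 1 child edge.

1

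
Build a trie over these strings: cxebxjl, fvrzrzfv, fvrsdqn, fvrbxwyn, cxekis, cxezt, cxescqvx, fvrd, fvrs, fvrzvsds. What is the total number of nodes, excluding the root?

Insert word by word; a character creates a node only if that edge doesn't already exist:
  "cxebxjl" → 7 new (c, x, e, b, x, j, l)
  "fvrzrzfv" → 8 new (f, v, r, z, r, z, f, v)
  "fvrsdqn" → prefix "fvr" already present; 4 new (s, d, q, n)
  "fvrbxwyn" → prefix "fvr" already present; 5 new (b, x, w, y, n)
  "cxekis" → prefix "cxe" already present; 3 new (k, i, s)
  "cxezt" → prefix "cxe" already present; 2 new (z, t)
  "cxescqvx" → prefix "cxe" already present; 5 new (s, c, q, v, x)
  "fvrd" → prefix "fvr" already present; 1 new (d)
  "fvrs" → prefix "fvrs" already present; 0 new (none)
  "fvrzvsds" → prefix "fvrz" already present; 4 new (v, s, d, s)
Total nodes = 7 + 8 + 4 + 5 + 3 + 2 + 5 + 1 + 0 + 4 = 39

39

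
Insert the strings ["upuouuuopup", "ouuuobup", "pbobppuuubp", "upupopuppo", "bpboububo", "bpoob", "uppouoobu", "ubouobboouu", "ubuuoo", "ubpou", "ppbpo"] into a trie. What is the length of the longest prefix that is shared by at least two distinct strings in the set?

The deepest shared node is where two words last agree before diverging.
e.g. "upuouuuopup" and "upupopuppo" share the prefix "upu" of length 3; no pair shares a longer one.
Longest shared-prefix length: 3

3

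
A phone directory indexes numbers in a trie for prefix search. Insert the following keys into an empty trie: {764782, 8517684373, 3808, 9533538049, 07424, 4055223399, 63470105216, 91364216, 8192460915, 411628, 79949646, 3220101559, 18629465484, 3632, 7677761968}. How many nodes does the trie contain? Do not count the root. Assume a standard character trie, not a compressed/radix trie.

Count nodes per top-level branch (shared prefixes stored once):
  '0'-branch (07424): 5 nodes
  '1'-branch (18629465484): 11 nodes
  '3'-branch (3220101559, 3632, 3808): 16 nodes
  '4'-branch (4055223399, 411628): 15 nodes
  '6'-branch (63470105216): 11 nodes
  '7'-branch (764782, 7677761968, 79949646): 21 nodes
  '8'-branch (8192460915, 8517684373): 19 nodes
  '9'-branch (91364216, 9533538049): 17 nodes
Sum: 115

115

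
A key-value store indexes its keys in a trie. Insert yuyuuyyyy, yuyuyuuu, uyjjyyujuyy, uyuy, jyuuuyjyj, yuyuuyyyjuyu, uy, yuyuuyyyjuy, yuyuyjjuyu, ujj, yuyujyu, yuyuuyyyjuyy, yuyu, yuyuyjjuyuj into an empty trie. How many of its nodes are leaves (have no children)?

A leaf is a node with no children — equivalently, the end of a word that is not a proper prefix of any other stored word.
Those words: "jyuuuyjyj", "ujj", "uyjjyyujuyy", "uyuy", "yuyujyu", "yuyuuyyyjuyu", "yuyuuyyyjuyy", "yuyuuyyyy", "yuyuyjjuyuj", "yuyuyuuu"
Leaf count: 10

10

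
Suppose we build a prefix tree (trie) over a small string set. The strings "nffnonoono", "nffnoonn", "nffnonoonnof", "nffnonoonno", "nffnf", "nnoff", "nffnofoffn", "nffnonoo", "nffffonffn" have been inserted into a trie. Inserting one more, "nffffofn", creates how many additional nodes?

2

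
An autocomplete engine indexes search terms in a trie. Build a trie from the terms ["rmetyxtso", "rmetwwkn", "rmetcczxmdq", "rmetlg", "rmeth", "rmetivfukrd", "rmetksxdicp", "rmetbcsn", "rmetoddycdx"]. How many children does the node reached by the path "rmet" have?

9

Follow the path "rmet" to its node, then look at its outgoing edges.
Distinct next characters after "rmet": b, c, h, i, k, l, o, w, y.
That node has 9 child edges.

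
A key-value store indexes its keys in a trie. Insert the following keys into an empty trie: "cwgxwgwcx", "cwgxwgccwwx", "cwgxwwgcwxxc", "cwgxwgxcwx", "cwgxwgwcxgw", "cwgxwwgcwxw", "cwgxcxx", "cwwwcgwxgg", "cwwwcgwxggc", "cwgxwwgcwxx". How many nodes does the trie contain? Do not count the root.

40

Insert word by word; a character creates a node only if that edge doesn't already exist:
  "cwgxwgwcx" → 9 new (c, w, g, x, w, g, w, c, x)
  "cwgxwgccwwx" → prefix "cwgxwg" already present; 5 new (c, c, w, w, x)
  "cwgxwwgcwxxc" → prefix "cwgxw" already present; 7 new (w, g, c, w, x, x, c)
  "cwgxwgxcwx" → prefix "cwgxwg" already present; 4 new (x, c, w, x)
  "cwgxwgwcxgw" → prefix "cwgxwgwcx" already present; 2 new (g, w)
  "cwgxwwgcwxw" → prefix "cwgxwwgcwx" already present; 1 new (w)
  "cwgxcxx" → prefix "cwgx" already present; 3 new (c, x, x)
  "cwwwcgwxgg" → prefix "cw" already present; 8 new (w, w, c, g, w, x, g, g)
  "cwwwcgwxggc" → prefix "cwwwcgwxgg" already present; 1 new (c)
  "cwgxwwgcwxx" → prefix "cwgxwwgcwxx" already present; 0 new (none)
Total nodes = 9 + 5 + 7 + 4 + 2 + 1 + 3 + 8 + 1 + 0 = 40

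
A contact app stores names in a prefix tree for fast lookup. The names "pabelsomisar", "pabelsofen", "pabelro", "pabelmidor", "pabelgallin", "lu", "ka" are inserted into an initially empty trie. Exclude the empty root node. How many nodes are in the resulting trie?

Trie structure (* marks end of a word):
(root)
├─ k
│  └─ a *
├─ l
│  └─ u *
└─ p
   └─ a
      └─ b
         └─ e
            └─ l
               ├─ g
               │  └─ a
               │     └─ l
               │        └─ l
               │           └─ i
               │              └─ n *
               ├─ m
               │  └─ i
               │     └─ d
               │        └─ o
               │           └─ r *
               ├─ r
               │  └─ o *
               └─ s
                  └─ o
                     ├─ f
                     │  └─ e
                     │     └─ n *
                     └─ m
                        └─ i
                           └─ s
                              └─ a
                                 └─ r *
Counting every labelled node above: 32.

32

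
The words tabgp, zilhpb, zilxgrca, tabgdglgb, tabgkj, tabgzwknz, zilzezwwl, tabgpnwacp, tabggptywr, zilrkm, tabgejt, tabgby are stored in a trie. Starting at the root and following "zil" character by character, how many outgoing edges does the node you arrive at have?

Walk "zil" from the root, arriving at one node.
Distinct next characters after "zil": h, r, x, z.
That node has 4 child edges.

4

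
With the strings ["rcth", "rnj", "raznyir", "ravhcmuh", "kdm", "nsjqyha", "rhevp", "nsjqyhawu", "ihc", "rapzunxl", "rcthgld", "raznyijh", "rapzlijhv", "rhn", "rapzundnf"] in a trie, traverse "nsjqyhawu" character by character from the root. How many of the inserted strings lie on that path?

2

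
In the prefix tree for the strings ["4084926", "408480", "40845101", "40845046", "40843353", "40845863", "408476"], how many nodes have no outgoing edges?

Leaves are exactly the stored words that no other stored word extends.
Those words: "40843353", "40845046", "40845101", "40845863", "408476", "408480", "4084926"
Leaf count: 7

7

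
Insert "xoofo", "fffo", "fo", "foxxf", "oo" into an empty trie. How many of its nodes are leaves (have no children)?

A leaf is a node with no children — equivalently, the end of a word that is not a proper prefix of any other stored word.
Those words: "fffo", "foxxf", "oo", "xoofo"
Leaf count: 4

4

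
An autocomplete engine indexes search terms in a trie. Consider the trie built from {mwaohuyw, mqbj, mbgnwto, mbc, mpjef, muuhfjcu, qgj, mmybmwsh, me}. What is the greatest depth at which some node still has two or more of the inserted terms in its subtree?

2

The deepest shared node is where two words last agree before diverging.
e.g. "mbc" and "mbgnwto" share the prefix "mb" of length 2; no pair shares a longer one.
Longest shared-prefix length: 2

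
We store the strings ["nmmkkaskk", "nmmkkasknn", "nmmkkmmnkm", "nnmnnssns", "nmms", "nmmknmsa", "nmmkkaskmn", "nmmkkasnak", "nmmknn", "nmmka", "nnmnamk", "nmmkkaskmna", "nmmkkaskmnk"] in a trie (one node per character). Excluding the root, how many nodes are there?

41

Count nodes per top-level branch (shared prefixes stored once):
  'n'-branch (nmmka, nmmkkaskk, nmmkkaskmn, nmmkkaskmna, nmmkkaskmnk, nmmkkasknn, nmmkkasnak, nmmkkmmnkm, nmmknmsa, nmmknn, nmms, nnmnamk, nnmnnssns): 41 nodes
Sum: 41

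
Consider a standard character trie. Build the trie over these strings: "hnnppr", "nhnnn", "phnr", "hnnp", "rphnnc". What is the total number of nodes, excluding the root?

21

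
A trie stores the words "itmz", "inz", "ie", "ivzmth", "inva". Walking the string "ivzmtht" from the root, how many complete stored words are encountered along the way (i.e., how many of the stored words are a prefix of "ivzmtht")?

1

Check each prefix of "ivzmtht" against the stored set — each match is an end-marker on the path.
Prefixes of the query that are stored words: "ivzmth"
Count: 1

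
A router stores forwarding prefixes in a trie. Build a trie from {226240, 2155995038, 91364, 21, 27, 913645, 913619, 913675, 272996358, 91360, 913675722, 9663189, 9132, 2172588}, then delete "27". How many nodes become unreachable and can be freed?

0

After clearing the end-marker at "27", prune upward until reaching a node still needed by another word.
Every node on "27" is still needed (e.g. by "272996358"), so nothing is freed.
Nodes removed: 0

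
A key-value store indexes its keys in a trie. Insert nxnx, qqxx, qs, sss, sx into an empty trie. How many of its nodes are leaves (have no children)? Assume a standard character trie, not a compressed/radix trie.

Leaves are exactly the stored words that no other stored word extends.
Those words: "nxnx", "qqxx", "qs", "sss", "sx"
Leaf count: 5

5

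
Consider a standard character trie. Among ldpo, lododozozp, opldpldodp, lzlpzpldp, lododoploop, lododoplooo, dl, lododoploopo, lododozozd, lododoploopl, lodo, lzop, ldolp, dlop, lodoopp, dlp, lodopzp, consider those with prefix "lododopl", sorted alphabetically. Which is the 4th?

Filter for "lododopl…" and sort: "lododoplooo", "lododoploop", "lododoploopl", "lododoploopo"
Position 4: lododoploopo

lododoploopo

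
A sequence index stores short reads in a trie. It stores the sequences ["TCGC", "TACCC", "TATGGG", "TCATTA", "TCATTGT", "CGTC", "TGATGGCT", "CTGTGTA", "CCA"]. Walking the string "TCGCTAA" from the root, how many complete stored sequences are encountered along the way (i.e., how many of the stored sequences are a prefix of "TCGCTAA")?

1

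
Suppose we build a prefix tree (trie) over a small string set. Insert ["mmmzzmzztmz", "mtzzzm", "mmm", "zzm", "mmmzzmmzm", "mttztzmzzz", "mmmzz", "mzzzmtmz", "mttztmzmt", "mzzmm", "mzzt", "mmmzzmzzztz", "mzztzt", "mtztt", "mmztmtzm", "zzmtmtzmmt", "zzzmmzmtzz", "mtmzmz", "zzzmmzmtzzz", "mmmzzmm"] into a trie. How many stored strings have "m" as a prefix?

Traverse to the node for "m", then collect every word in that subtree.
Words under "m": mmm, mmmzz, mmmzzmm, mmmzzmmzm, mmmzzmzztmz, mmmzzmzzztz, mmztmtzm, mtmzmz, mttztmzmt, mttztzmzzz, mtztt, mtzzzm, mzzmm, mzzt, mzztzt, mzzzmtmz
Count: 16

16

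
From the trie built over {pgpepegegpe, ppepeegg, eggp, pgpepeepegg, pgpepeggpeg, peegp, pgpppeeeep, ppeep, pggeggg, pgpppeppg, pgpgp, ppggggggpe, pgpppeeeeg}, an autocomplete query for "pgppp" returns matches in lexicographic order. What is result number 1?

DFS of the "pgppp" subtree visits, in order: "pgpppeeeeg", "pgpppeeeep", "pgpppeppg"
The 1st is pgpppeeeeg.

pgpppeeeeg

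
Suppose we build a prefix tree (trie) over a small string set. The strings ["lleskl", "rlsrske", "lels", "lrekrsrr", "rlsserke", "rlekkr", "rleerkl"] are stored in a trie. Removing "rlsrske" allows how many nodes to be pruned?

4

A node on "rlsrske"'s path can go only if nothing else ends at it or branches off below it.
The suffix "rske" (4 nodes) is used only by "rlsrske"; the node for "rls" still has the child "s", so pruning stops there.
Nodes removed: 4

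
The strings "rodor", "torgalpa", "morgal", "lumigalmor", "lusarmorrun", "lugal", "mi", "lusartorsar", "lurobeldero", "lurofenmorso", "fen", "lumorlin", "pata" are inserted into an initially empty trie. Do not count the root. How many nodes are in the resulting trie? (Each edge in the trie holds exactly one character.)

Trace insertions, counting only characters that open a new branch:
  "rodor" → 5 new (r, o, d, o, r)
  "torgalpa" → 8 new (t, o, r, g, a, l, p, a)
  "morgal" → 6 new (m, o, r, g, a, l)
  "lumigalmor" → 10 new (l, u, m, i, g, a, l, m, o, r)
  "lusarmorrun" → prefix "lu" already present; 9 new (s, a, r, m, o, r, r, u, n)
  "lugal" → prefix "lu" already present; 3 new (g, a, l)
  "mi" → prefix "m" already present; 1 new (i)
  "lusartorsar" → prefix "lusar" already present; 6 new (t, o, r, s, a, r)
  "lurobeldero" → prefix "lu" already present; 9 new (r, o, b, e, l, d, e, r, o)
  "lurofenmorso" → prefix "luro" already present; 8 new (f, e, n, m, o, r, s, o)
  "fen" → 3 new (f, e, n)
  "lumorlin" → prefix "lum" already present; 5 new (o, r, l, i, n)
  "pata" → 4 new (p, a, t, a)
Total nodes = 5 + 8 + 6 + 10 + 9 + 3 + 1 + 6 + 9 + 8 + 3 + 5 + 4 = 77

77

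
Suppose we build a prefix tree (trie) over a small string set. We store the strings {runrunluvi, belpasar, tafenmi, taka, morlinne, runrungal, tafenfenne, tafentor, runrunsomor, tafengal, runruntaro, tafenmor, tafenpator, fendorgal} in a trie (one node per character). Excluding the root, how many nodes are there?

74

Insert word by word; a character creates a node only if that edge doesn't already exist:
  "runrunluvi" → 10 new (r, u, n, r, u, n, l, u, v, i)
  "belpasar" → 8 new (b, e, l, p, a, s, a, r)
  "tafenmi" → 7 new (t, a, f, e, n, m, i)
  "taka" → prefix "ta" already present; 2 new (k, a)
  "morlinne" → 8 new (m, o, r, l, i, n, n, e)
  "runrungal" → prefix "runrun" already present; 3 new (g, a, l)
  "tafenfenne" → prefix "tafen" already present; 5 new (f, e, n, n, e)
  "tafentor" → prefix "tafen" already present; 3 new (t, o, r)
  "runrunsomor" → prefix "runrun" already present; 5 new (s, o, m, o, r)
  "tafengal" → prefix "tafen" already present; 3 new (g, a, l)
  "runruntaro" → prefix "runrun" already present; 4 new (t, a, r, o)
  "tafenmor" → prefix "tafenm" already present; 2 new (o, r)
  "tafenpator" → prefix "tafen" already present; 5 new (p, a, t, o, r)
  "fendorgal" → 9 new (f, e, n, d, o, r, g, a, l)
Total nodes = 10 + 8 + 7 + 2 + 8 + 3 + 5 + 3 + 5 + 3 + 4 + 2 + 5 + 9 = 74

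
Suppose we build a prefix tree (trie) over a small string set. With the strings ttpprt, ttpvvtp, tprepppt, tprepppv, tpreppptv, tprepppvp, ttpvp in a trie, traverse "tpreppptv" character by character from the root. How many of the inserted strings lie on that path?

2

Traverse "tpreppptv" character by character; count nodes along the way that are marked as word ends.
Prefixes of the query that are stored words: "tprepppt", "tpreppptv"
Count: 2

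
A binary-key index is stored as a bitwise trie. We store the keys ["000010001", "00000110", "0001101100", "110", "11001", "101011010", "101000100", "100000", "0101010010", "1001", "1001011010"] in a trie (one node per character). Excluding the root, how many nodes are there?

58

For each word, the new-node count is its length minus the longest prefix already in the trie:
  "000010001" → 9 new (0, 0, 0, 0, 1, 0, 0, 0, 1)
  "00000110" → prefix "0000" already present; 4 new (0, 1, 1, 0)
  "0001101100" → prefix "000" already present; 7 new (1, 1, 0, 1, 1, 0, 0)
  "110" → 3 new (1, 1, 0)
  "11001" → prefix "110" already present; 2 new (0, 1)
  "101011010" → prefix "1" already present; 8 new (0, 1, 0, 1, 1, 0, 1, 0)
  "101000100" → prefix "1010" already present; 5 new (0, 0, 1, 0, 0)
  "100000" → prefix "10" already present; 4 new (0, 0, 0, 0)
  "0101010010" → prefix "0" already present; 9 new (1, 0, 1, 0, 1, 0, 0, 1, 0)
  "1001" → prefix "100" already present; 1 new (1)
  "1001011010" → prefix "1001" already present; 6 new (0, 1, 1, 0, 1, 0)
Total nodes = 9 + 4 + 7 + 3 + 2 + 8 + 5 + 4 + 9 + 1 + 6 = 58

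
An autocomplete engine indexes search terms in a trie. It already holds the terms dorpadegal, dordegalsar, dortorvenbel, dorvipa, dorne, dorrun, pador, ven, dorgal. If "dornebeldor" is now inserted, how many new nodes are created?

"dorne" is already a path in the trie; the remaining "beldor" must be added.
New nodes needed: |"dornebeldor"| − 5 = 11 − 5 = 6.

6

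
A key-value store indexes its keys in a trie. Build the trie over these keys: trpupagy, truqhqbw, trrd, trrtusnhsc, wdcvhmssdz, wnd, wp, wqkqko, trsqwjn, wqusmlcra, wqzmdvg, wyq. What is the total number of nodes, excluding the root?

Insert word by word; a character creates a node only if that edge doesn't already exist:
  "trpupagy" → 8 new (t, r, p, u, p, a, g, y)
  "truqhqbw" → prefix "tr" already present; 6 new (u, q, h, q, b, w)
  "trrd" → prefix "tr" already present; 2 new (r, d)
  "trrtusnhsc" → prefix "trr" already present; 7 new (t, u, s, n, h, s, c)
  "wdcvhmssdz" → 10 new (w, d, c, v, h, m, s, s, d, z)
  "wnd" → prefix "w" already present; 2 new (n, d)
  "wp" → prefix "w" already present; 1 new (p)
  "wqkqko" → prefix "w" already present; 5 new (q, k, q, k, o)
  "trsqwjn" → prefix "tr" already present; 5 new (s, q, w, j, n)
  "wqusmlcra" → prefix "wq" already present; 7 new (u, s, m, l, c, r, a)
  "wqzmdvg" → prefix "wq" already present; 5 new (z, m, d, v, g)
  "wyq" → prefix "w" already present; 2 new (y, q)
Total nodes = 8 + 6 + 2 + 7 + 10 + 2 + 1 + 5 + 5 + 7 + 5 + 2 = 60

60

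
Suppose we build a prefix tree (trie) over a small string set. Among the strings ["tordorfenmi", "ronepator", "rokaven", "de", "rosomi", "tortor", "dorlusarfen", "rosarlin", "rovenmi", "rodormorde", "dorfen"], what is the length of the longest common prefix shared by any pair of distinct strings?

The deepest shared node is where two words last agree before diverging.
"dorfen" and "dorlusarfen" agree on "dor" (3 characters) before diverging; nothing deeper is shared.
Longest shared-prefix length: 3

3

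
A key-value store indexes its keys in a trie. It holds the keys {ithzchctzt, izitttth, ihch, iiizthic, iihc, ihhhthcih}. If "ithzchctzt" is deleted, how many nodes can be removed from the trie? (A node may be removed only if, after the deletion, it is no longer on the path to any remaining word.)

Walk "ithzchctzt" from the leaf back toward the root, removing each node that no remaining word uses.
The suffix "thzchctzt" (9 nodes) is used only by "ithzchctzt"; the node for "i" still has the child "z", so pruning stops there.
Nodes removed: 9

9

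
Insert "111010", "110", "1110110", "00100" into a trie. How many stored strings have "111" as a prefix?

Walk to "111"; the words in its subtree are exactly those with that prefix.
Matches: "111010", "1110110"
Count: 2

2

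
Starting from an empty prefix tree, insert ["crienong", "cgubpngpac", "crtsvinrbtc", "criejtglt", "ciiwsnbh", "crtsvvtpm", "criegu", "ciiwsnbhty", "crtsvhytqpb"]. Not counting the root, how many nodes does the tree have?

Count nodes per top-level branch (shared prefixes stored once):
  'c'-branch (cgubpngpac, ciiwsnbh, ciiwsnbhty, criegu, criejtglt, crienong, crtsvhytqpb, crtsvinrbtc, crtsvvtpm): 52 nodes
Sum: 52

52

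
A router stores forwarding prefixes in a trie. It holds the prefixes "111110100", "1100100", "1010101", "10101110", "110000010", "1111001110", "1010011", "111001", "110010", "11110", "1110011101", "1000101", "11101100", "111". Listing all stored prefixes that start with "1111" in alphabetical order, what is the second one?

Words with prefix "1111", in lexicographic order: "11110", "1111001110", "111110100"
The 2nd is 1111001110.

1111001110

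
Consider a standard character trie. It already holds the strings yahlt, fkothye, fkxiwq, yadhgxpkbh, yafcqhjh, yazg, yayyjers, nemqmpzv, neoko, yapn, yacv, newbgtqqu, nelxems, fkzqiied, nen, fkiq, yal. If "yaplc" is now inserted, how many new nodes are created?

2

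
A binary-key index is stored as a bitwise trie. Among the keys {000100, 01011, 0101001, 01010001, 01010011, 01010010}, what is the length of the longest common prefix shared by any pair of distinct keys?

7

The deepest shared node is where two words last agree before diverging.
"0101001" and "01010010" agree on "0101001" (7 characters) before diverging; nothing deeper is shared.
Longest shared-prefix length: 7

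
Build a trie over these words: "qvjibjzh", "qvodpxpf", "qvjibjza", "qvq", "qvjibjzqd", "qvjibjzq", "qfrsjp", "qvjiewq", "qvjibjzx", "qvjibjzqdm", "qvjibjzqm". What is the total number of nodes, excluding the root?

For each word, the new-node count is its length minus the longest prefix already in the trie:
  "qvjibjzh" → 8 new (q, v, j, i, b, j, z, h)
  "qvodpxpf" → prefix "qv" already present; 6 new (o, d, p, x, p, f)
  "qvjibjza" → prefix "qvjibjz" already present; 1 new (a)
  "qvq" → prefix "qv" already present; 1 new (q)
  "qvjibjzqd" → prefix "qvjibjz" already present; 2 new (q, d)
  "qvjibjzq" → prefix "qvjibjzq" already present; 0 new (none)
  "qfrsjp" → prefix "q" already present; 5 new (f, r, s, j, p)
  "qvjiewq" → prefix "qvji" already present; 3 new (e, w, q)
  "qvjibjzx" → prefix "qvjibjz" already present; 1 new (x)
  "qvjibjzqdm" → prefix "qvjibjzqd" already present; 1 new (m)
  "qvjibjzqm" → prefix "qvjibjzq" already present; 1 new (m)
Total nodes = 8 + 6 + 1 + 1 + 2 + 0 + 5 + 3 + 1 + 1 + 1 = 29

29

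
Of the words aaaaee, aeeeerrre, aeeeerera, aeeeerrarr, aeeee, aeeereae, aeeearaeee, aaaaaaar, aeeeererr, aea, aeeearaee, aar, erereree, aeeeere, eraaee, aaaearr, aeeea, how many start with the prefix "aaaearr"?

1

Traverse to the node for "aaaearr", then collect every word in that subtree.
Matches: "aaaearr"
Count: 1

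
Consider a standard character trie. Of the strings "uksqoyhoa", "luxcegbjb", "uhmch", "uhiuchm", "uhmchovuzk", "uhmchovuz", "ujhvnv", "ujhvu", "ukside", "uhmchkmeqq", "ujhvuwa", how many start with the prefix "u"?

Filter for entries beginning with "u":
Words under "u": uhiuchm, uhmch, uhmchkmeqq, uhmchovuz, uhmchovuzk, ujhvnv, ujhvu, ujhvuwa, ukside, uksqoyhoa
Count: 10

10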